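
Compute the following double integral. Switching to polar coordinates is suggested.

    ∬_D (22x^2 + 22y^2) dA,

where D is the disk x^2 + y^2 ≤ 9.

The region D is 0 ≤ r ≤ 3, 0 ≤ θ ≤ 2π in polar coordinates, where x = r cos(θ), y = r sin(θ), and dA = r dr dθ.

Under the substitution, the integrand becomes 22r^2, so

    ∬_D (22x^2 + 22y^2) dA = ∫_{0}^{2π} ∫_{0}^{3} (22r^2) · r dr dθ.

Inner integral (in r): ∫_{0}^{3} (22r^2) · r dr = 891/2.

Outer integral (in θ): ∫_{0}^{2π} (891/2) dθ = 891π.

Therefore ∬_D (22x^2 + 22y^2) dA = 891π.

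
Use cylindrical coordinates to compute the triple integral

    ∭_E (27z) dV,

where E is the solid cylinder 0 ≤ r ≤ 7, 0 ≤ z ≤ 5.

In cylindrical coordinates, x = r cos(θ), y = r sin(θ), z = z, and dV = r dr dθ dz.

The integrand becomes 27z, so

    ∭_E (27z) dV = ∫_{0}^{2π} ∫_{0}^{7} ∫_{0}^{5} (27z) · r dz dr dθ.

Inner (z): 675r/2.
Middle (r from 0 to 7): 33075/4.
Outer (θ): 33075π/2.

Therefore the triple integral equals 33075π/2.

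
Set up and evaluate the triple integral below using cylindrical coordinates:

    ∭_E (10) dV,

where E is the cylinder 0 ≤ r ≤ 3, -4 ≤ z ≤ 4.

In cylindrical coordinates, x = r cos(θ), y = r sin(θ), z = z, and dV = r dr dθ dz.

The integrand becomes 10, so

    ∭_E (10) dV = ∫_{0}^{2π} ∫_{0}^{3} ∫_{-4}^{4} (10) · r dz dr dθ.

Inner (z): 80r.
Middle (r from 0 to 3): 360.
Outer (θ): 720π.

Therefore the triple integral equals 720π.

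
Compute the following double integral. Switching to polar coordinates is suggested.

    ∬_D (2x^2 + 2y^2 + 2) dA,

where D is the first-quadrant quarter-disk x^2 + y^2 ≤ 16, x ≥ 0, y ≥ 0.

The region D is 0 ≤ r ≤ 4, 0 ≤ θ ≤ π/2 in polar coordinates, where x = r cos(θ), y = r sin(θ), and dA = r dr dθ.

Under the substitution, the integrand becomes 2r^2 + 2, so

    ∬_D (2x^2 + 2y^2 + 2) dA = ∫_{0}^{π/2} ∫_{0}^{4} (2r^2 + 2) · r dr dθ.

Inner integral (in r): ∫_{0}^{4} (2r^2 + 2) · r dr = 144.

Outer integral (in θ): ∫_{0}^{π/2} (144) dθ = 72π.

Therefore ∬_D (2x^2 + 2y^2 + 2) dA = 72π.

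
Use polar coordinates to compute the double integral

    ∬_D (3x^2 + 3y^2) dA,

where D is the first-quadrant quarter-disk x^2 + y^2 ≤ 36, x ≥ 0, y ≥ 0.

The region D is 0 ≤ r ≤ 6, 0 ≤ θ ≤ π/2 in polar coordinates, where x = r cos(θ), y = r sin(θ), and dA = r dr dθ.

Under the substitution, the integrand becomes 3r^2, so

    ∬_D (3x^2 + 3y^2) dA = ∫_{0}^{π/2} ∫_{0}^{6} (3r^2) · r dr dθ.

Inner integral (in r): ∫_{0}^{6} (3r^2) · r dr = 972.

Outer integral (in θ): ∫_{0}^{π/2} (972) dθ = 486π.

Therefore ∬_D (3x^2 + 3y^2) dA = 486π.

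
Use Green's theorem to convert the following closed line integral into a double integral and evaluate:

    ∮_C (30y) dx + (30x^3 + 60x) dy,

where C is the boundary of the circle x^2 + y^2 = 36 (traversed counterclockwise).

Green's theorem converts the closed line integral into a double integral over the enclosed region D:

    ∮_C P dx + Q dy = ∬_D (∂Q/∂x - ∂P/∂y) dA.

Here P = 30y, Q = 30x^3 + 60x, so

    ∂Q/∂x = 90x^2 + 60,    ∂P/∂y = 30,
    ∂Q/∂x - ∂P/∂y = 90x^2 + 30.

D is the region x^2 + y^2 ≤ 36. Evaluating the double integral:

In polar coordinates (x = r cos θ, y = r sin θ, dA = r dr dθ) the integrand becomes 90r^2cos(θ)^2 + 30, so

    ∬_D (90x^2 + 30) dA = ∫_0^{2π} ∫_0^{6} (90r^2cos(θ)^2 + 30) · r dr dθ.

Inner (r from 0 to 6): 29160cos(θ)^2 + 540.
Outer (θ from 0 to 2π): 30240π.

Therefore ∮_C P dx + Q dy = 30240π.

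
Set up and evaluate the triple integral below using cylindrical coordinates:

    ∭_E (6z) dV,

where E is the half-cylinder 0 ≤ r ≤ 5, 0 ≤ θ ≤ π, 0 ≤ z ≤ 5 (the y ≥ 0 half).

In cylindrical coordinates, x = r cos(θ), y = r sin(θ), z = z, and dV = r dr dθ dz.

The integrand becomes 6z, so

    ∭_E (6z) dV = ∫_{0}^{π} ∫_{0}^{5} ∫_{0}^{5} (6z) · r dz dr dθ.

Inner (z): 75r.
Middle (r from 0 to 5): 1875/2.
Outer (θ): 1875π/2.

Therefore the triple integral equals 1875π/2.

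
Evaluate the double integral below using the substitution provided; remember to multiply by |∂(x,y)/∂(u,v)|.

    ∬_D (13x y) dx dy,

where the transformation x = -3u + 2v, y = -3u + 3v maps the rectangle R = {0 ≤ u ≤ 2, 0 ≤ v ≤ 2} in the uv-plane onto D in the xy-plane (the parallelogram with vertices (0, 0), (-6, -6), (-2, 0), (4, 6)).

Compute the Jacobian determinant of (x, y) with respect to (u, v):

    ∂(x,y)/∂(u,v) = | -3  2 | = (-3)(3) - (2)(-3) = -3.
                   | -3  3 |

Its absolute value is |J| = 3 (the area scaling factor).

Substituting x = -3u + 2v, y = -3u + 3v into the integrand,

    13x y → 117u^2 - 195u v + 78v^2,

so the integral becomes

    ∬_R (117u^2 - 195u v + 78v^2) · |J| du dv = ∫_0^2 ∫_0^2 (351u^2 - 585u v + 234v^2) dv du.

Inner (v): 702u^2 - 1170u + 624.
Outer (u): 780.

Therefore ∬_D (13x y) dx dy = 780.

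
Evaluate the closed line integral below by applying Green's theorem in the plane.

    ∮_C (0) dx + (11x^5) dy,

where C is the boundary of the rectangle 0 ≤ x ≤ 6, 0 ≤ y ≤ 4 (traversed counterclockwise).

Green's theorem converts the closed line integral into a double integral over the enclosed region D:

    ∮_C P dx + Q dy = ∬_D (∂Q/∂x - ∂P/∂y) dA.

Here P = 0, Q = 11x^5, so

    ∂Q/∂x = 55x^4,    ∂P/∂y = 0,
    ∂Q/∂x - ∂P/∂y = 55x^4.

D is the region 0 ≤ x ≤ 6, 0 ≤ y ≤ 4. Evaluating the double integral:

    ∬_D (55x^4) dA = ∫_0^{6} ∫_0^{4} (55x^4) dy dx.

Inner (y from 0 to 4): 220x^4.
Outer (x from 0 to 6): 342144.

Therefore ∮_C P dx + Q dy = 342144.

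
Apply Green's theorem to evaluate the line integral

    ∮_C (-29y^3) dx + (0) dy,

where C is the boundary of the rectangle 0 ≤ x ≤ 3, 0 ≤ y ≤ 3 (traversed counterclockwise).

Green's theorem converts the closed line integral into a double integral over the enclosed region D:

    ∮_C P dx + Q dy = ∬_D (∂Q/∂x - ∂P/∂y) dA.

Here P = -29y^3, Q = 0, so

    ∂Q/∂x = 0,    ∂P/∂y = -87y^2,
    ∂Q/∂x - ∂P/∂y = 87y^2.

D is the region 0 ≤ x ≤ 3, 0 ≤ y ≤ 3. Evaluating the double integral:

    ∬_D (87y^2) dA = ∫_0^{3} ∫_0^{3} (87y^2) dy dx.

Inner (y from 0 to 3): 783.
Outer (x from 0 to 3): 2349.

Therefore ∮_C P dx + Q dy = 2349.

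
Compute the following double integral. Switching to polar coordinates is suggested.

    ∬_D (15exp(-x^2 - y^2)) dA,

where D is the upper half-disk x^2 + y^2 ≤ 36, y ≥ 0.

The region D is 0 ≤ r ≤ 6, 0 ≤ θ ≤ π in polar coordinates, where x = r cos(θ), y = r sin(θ), and dA = r dr dθ.

Under the substitution, the integrand becomes 15exp(-r^2), so

    ∬_D (15exp(-x^2 - y^2)) dA = ∫_{0}^{π} ∫_{0}^{6} (15exp(-r^2)) · r dr dθ.

Inner integral (in r): ∫_{0}^{6} (15exp(-r^2)) · r dr = 15/2 - 15exp(-36)/2.

Outer integral (in θ): ∫_{0}^{π} (15/2 - 15exp(-36)/2) dθ = -15π (1 - exp(36))exp(-36)/2.

Therefore ∬_D (15exp(-x^2 - y^2)) dA = -15π (1 - exp(36))exp(-36)/2.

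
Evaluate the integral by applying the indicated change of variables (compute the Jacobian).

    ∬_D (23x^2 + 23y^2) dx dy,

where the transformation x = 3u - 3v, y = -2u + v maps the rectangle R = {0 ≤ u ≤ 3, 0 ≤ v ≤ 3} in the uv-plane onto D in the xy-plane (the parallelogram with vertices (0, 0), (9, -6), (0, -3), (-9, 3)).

Compute the Jacobian determinant of (x, y) with respect to (u, v):

    ∂(x,y)/∂(u,v) = | 3  -3 | = (3)(1) - (-3)(-2) = -3.
                   | -2  1 |

Its absolute value is |J| = 3 (the area scaling factor).

Substituting x = 3u - 3v, y = -2u + v into the integrand,

    23x^2 + 23y^2 → 299u^2 - 506u v + 230v^2,

so the integral becomes

    ∬_R (299u^2 - 506u v + 230v^2) · |J| du dv = ∫_0^3 ∫_0^3 (897u^2 - 1518u v + 690v^2) dv du.

Inner (v): 2691u^2 - 6831u + 6210.
Outer (u): 24219/2.

Therefore ∬_D (23x^2 + 23y^2) dx dy = 24219/2.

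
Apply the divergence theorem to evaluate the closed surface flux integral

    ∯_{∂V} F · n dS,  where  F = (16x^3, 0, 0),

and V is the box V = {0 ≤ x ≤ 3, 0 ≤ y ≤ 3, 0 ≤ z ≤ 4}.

By the divergence theorem,

    ∯_{∂V} F · n dS = ∭_V (∇ · F) dV.

Compute the divergence:
    ∇ · F = ∂F_x/∂x + ∂F_y/∂y + ∂F_z/∂z = 48x^2 + 0 + 0 = 48x^2.

V is a rectangular box, so dV = dx dy dz with 0 ≤ x ≤ 3, 0 ≤ y ≤ 3, 0 ≤ z ≤ 4.

Integrate (48x^2) over V as an iterated integral:

    ∭_V (∇·F) dV = ∫_0^{3} ∫_0^{3} ∫_0^{4} (48x^2) dz dy dx.

Inner (z from 0 to 4): 192x^2.
Middle (y from 0 to 3): 576x^2.
Outer (x from 0 to 3): 5184.

Therefore ∯_{∂V} F · n dS = 5184.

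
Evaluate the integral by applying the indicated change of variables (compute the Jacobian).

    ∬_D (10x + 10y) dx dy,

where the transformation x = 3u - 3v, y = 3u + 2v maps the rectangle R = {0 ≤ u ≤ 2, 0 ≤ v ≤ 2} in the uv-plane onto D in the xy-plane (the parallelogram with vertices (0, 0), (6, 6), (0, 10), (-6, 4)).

Compute the Jacobian determinant of (x, y) with respect to (u, v):

    ∂(x,y)/∂(u,v) = | 3  -3 | = (3)(2) - (-3)(3) = 15.
                   | 3  2 |

Its absolute value is |J| = 15 (the area scaling factor).

Substituting x = 3u - 3v, y = 3u + 2v into the integrand,

    10x + 10y → 60u - 10v,

so the integral becomes

    ∬_R (60u - 10v) · |J| du dv = ∫_0^2 ∫_0^2 (900u - 150v) dv du.

Inner (v): 1800u - 300.
Outer (u): 3000.

Therefore ∬_D (10x + 10y) dx dy = 3000.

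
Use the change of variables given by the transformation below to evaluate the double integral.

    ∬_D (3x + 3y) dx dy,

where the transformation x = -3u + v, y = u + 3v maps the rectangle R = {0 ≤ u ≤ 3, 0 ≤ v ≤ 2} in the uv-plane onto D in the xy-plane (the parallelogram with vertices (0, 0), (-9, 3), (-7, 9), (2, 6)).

Compute the Jacobian determinant of (x, y) with respect to (u, v):

    ∂(x,y)/∂(u,v) = | -3  1 | = (-3)(3) - (1)(1) = -10.
                   | 1  3 |

Its absolute value is |J| = 10 (the area scaling factor).

Substituting x = -3u + v, y = u + 3v into the integrand,

    3x + 3y → -6u + 12v,

so the integral becomes

    ∬_R (-6u + 12v) · |J| du dv = ∫_0^3 ∫_0^2 (-60u + 120v) dv du.

Inner (v): 240 - 120u.
Outer (u): 180.

Therefore ∬_D (3x + 3y) dx dy = 180.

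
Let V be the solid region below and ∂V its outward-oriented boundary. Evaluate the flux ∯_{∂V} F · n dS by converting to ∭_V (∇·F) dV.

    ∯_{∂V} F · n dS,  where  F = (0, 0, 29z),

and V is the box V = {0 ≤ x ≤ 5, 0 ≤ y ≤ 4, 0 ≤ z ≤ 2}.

By the divergence theorem,

    ∯_{∂V} F · n dS = ∭_V (∇ · F) dV.

Compute the divergence:
    ∇ · F = ∂F_x/∂x + ∂F_y/∂y + ∂F_z/∂z = 0 + 0 + 29 = 29.

V is a rectangular box, so dV = dx dy dz with 0 ≤ x ≤ 5, 0 ≤ y ≤ 4, 0 ≤ z ≤ 2.

Integrate (29) over V as an iterated integral:

    ∭_V (∇·F) dV = ∫_0^{5} ∫_0^{4} ∫_0^{2} (29) dz dy dx.

Inner (z from 0 to 2): 58.
Middle (y from 0 to 4): 232.
Outer (x from 0 to 5): 1160.

Therefore ∯_{∂V} F · n dS = 1160.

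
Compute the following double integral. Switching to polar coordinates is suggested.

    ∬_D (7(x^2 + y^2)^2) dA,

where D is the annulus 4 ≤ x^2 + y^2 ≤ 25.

The region D is 2 ≤ r ≤ 5, 0 ≤ θ ≤ 2π in polar coordinates, where x = r cos(θ), y = r sin(θ), and dA = r dr dθ.

Under the substitution, the integrand becomes 7r^4, so

    ∬_D (7(x^2 + y^2)^2) dA = ∫_{0}^{2π} ∫_{2}^{5} (7r^4) · r dr dθ.

Inner integral (in r): ∫_{2}^{5} (7r^4) · r dr = 36309/2.

Outer integral (in θ): ∫_{0}^{2π} (36309/2) dθ = 36309π.

Therefore ∬_D (7(x^2 + y^2)^2) dA = 36309π.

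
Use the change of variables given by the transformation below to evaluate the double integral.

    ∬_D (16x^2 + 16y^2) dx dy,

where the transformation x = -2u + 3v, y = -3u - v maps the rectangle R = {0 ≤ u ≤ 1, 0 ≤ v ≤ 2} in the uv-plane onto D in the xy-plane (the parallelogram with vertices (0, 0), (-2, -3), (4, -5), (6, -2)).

Compute the Jacobian determinant of (x, y) with respect to (u, v):

    ∂(x,y)/∂(u,v) = | -2  3 | = (-2)(-1) - (3)(-3) = 11.
                   | -3  -1 |

Its absolute value is |J| = 11 (the area scaling factor).

Substituting x = -2u + 3v, y = -3u - v into the integrand,

    16x^2 + 16y^2 → 208u^2 - 96u v + 160v^2,

so the integral becomes

    ∬_R (208u^2 - 96u v + 160v^2) · |J| du dv = ∫_0^1 ∫_0^2 (2288u^2 - 1056u v + 1760v^2) dv du.

Inner (v): 4576u^2 - 2112u + 14080/3.
Outer (u): 15488/3.

Therefore ∬_D (16x^2 + 16y^2) dx dy = 15488/3.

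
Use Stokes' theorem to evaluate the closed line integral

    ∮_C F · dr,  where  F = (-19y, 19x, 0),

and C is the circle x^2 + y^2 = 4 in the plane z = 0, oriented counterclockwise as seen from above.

Let S be the flat disk x^2 + y^2 ≤ 4 in the plane z = 0, with upward unit normal n̂ = ẑ. By Stokes' theorem,

    ∮_C F · dr = ∬_S (∇ × F) · n̂ dS = ∬_D (curl F)_z dA,

where D is the disk x^2 + y^2 ≤ 4.

Compute the curl of F = (-19y, 19x, 0):
    (∇ × F)_x = ∂F_z/∂y - ∂F_y/∂z = 0,
    (∇ × F)_y = ∂F_x/∂z - ∂F_z/∂x = 0,
    (∇ × F)_z = ∂F_y/∂x - ∂F_x/∂y = 38.

On z = 0, (curl F)_z = 38.

Convert to polar (x = r cos θ, y = r sin θ, dA = r dr dθ); the integrand becomes 38, so

    ∬_D (curl F)_z dA = ∫_0^{2π} ∫_0^{2} (38) · r dr dθ.

Inner (r from 0 to 2): 76.
Outer (θ from 0 to 2π): 152π.

Therefore ∮_C F · dr = 152π.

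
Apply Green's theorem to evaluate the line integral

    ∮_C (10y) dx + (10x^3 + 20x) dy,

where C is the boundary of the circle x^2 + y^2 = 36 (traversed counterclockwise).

Green's theorem converts the closed line integral into a double integral over the enclosed region D:

    ∮_C P dx + Q dy = ∬_D (∂Q/∂x - ∂P/∂y) dA.

Here P = 10y, Q = 10x^3 + 20x, so

    ∂Q/∂x = 30x^2 + 20,    ∂P/∂y = 10,
    ∂Q/∂x - ∂P/∂y = 30x^2 + 10.

D is the region x^2 + y^2 ≤ 36. Evaluating the double integral:

In polar coordinates (x = r cos θ, y = r sin θ, dA = r dr dθ) the integrand becomes 30r^2cos(θ)^2 + 10, so

    ∬_D (30x^2 + 10) dA = ∫_0^{2π} ∫_0^{6} (30r^2cos(θ)^2 + 10) · r dr dθ.

Inner (r from 0 to 6): 9720cos(θ)^2 + 180.
Outer (θ from 0 to 2π): 10080π.

Therefore ∮_C P dx + Q dy = 10080π.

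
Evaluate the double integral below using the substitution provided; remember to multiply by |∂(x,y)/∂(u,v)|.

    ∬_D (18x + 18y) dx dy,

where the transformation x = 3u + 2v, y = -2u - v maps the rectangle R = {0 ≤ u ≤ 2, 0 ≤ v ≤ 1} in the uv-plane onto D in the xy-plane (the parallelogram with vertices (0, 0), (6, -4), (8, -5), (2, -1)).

Compute the Jacobian determinant of (x, y) with respect to (u, v):

    ∂(x,y)/∂(u,v) = | 3  2 | = (3)(-1) - (2)(-2) = 1.
                   | -2  -1 |

Its absolute value is |J| = 1 (the area scaling factor).

Substituting x = 3u + 2v, y = -2u - v into the integrand,

    18x + 18y → 18u + 18v,

so the integral becomes

    ∬_R (18u + 18v) · |J| du dv = ∫_0^2 ∫_0^1 (18u + 18v) dv du.

Inner (v): 18u + 9.
Outer (u): 54.

Therefore ∬_D (18x + 18y) dx dy = 54.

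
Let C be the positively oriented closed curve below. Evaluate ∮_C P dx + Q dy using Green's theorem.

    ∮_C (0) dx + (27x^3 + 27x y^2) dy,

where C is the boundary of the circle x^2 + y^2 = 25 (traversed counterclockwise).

Green's theorem converts the closed line integral into a double integral over the enclosed region D:

    ∮_C P dx + Q dy = ∬_D (∂Q/∂x - ∂P/∂y) dA.

Here P = 0, Q = 27x^3 + 27x y^2, so

    ∂Q/∂x = 81x^2 + 27y^2,    ∂P/∂y = 0,
    ∂Q/∂x - ∂P/∂y = 81x^2 + 27y^2.

D is the region x^2 + y^2 ≤ 25. Evaluating the double integral:

In polar coordinates (x = r cos θ, y = r sin θ, dA = r dr dθ) the integrand becomes 27r^2(cos(2θ) + 2), so

    ∬_D (81x^2 + 27y^2) dA = ∫_0^{2π} ∫_0^{5} (27r^2(cos(2θ) + 2)) · r dr dθ.

Inner (r from 0 to 5): 16875cos(2θ)/4 + 16875/2.
Outer (θ from 0 to 2π): 16875π.

Therefore ∮_C P dx + Q dy = 16875π.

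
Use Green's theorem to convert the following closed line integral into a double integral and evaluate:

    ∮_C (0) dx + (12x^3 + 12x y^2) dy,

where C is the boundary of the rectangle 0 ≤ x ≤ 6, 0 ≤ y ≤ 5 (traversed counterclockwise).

Green's theorem converts the closed line integral into a double integral over the enclosed region D:

    ∮_C P dx + Q dy = ∬_D (∂Q/∂x - ∂P/∂y) dA.

Here P = 0, Q = 12x^3 + 12x y^2, so

    ∂Q/∂x = 36x^2 + 12y^2,    ∂P/∂y = 0,
    ∂Q/∂x - ∂P/∂y = 36x^2 + 12y^2.

D is the region 0 ≤ x ≤ 6, 0 ≤ y ≤ 5. Evaluating the double integral:

    ∬_D (36x^2 + 12y^2) dA = ∫_0^{6} ∫_0^{5} (36x^2 + 12y^2) dy dx.

Inner (y from 0 to 5): 180x^2 + 500.
Outer (x from 0 to 6): 15960.

Therefore ∮_C P dx + Q dy = 15960.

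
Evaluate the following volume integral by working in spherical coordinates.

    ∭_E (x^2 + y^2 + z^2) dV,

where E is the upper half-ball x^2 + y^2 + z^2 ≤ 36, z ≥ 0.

In spherical coordinates, x = ρ sin(φ) cos(θ), y = ρ sin(φ) sin(θ), z = ρ cos(φ), and dV = ρ^2 sin(φ) dρ dφ dθ.

The integrand becomes ρ^2, so

    ∭_E (x^2 + y^2 + z^2) dV = ∫_{0}^{2π} ∫_{0}^{π/2} ∫_{0}^{6} (ρ^2) · ρ^2 sin(φ) dρ dφ dθ.

Inner (ρ): 7776sin(φ)/5.
Middle (φ): 7776/5.
Outer (θ): 15552π/5.

Therefore the triple integral equals 15552π/5.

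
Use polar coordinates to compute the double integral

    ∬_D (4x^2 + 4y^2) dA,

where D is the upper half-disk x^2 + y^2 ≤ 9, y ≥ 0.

The region D is 0 ≤ r ≤ 3, 0 ≤ θ ≤ π in polar coordinates, where x = r cos(θ), y = r sin(θ), and dA = r dr dθ.

Under the substitution, the integrand becomes 4r^2, so

    ∬_D (4x^2 + 4y^2) dA = ∫_{0}^{π} ∫_{0}^{3} (4r^2) · r dr dθ.

Inner integral (in r): ∫_{0}^{3} (4r^2) · r dr = 81.

Outer integral (in θ): ∫_{0}^{π} (81) dθ = 81π.

Therefore ∬_D (4x^2 + 4y^2) dA = 81π.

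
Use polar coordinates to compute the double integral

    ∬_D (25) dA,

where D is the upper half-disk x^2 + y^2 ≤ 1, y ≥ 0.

The region D is 0 ≤ r ≤ 1, 0 ≤ θ ≤ π in polar coordinates, where x = r cos(θ), y = r sin(θ), and dA = r dr dθ.

Under the substitution, the integrand becomes 25, so

    ∬_D (25) dA = ∫_{0}^{π} ∫_{0}^{1} (25) · r dr dθ.

Inner integral (in r): ∫_{0}^{1} (25) · r dr = 25/2.

Outer integral (in θ): ∫_{0}^{π} (25/2) dθ = 25π/2.

Therefore ∬_D (25) dA = 25π/2.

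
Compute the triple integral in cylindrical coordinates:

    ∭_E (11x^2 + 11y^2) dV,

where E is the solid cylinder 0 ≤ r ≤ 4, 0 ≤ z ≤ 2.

In cylindrical coordinates, x = r cos(θ), y = r sin(θ), z = z, and dV = r dr dθ dz.

The integrand becomes 11r^2, so

    ∭_E (11x^2 + 11y^2) dV = ∫_{0}^{2π} ∫_{0}^{4} ∫_{0}^{2} (11r^2) · r dz dr dθ.

Inner (z): 22r^3.
Middle (r from 0 to 4): 1408.
Outer (θ): 2816π.

Therefore the triple integral equals 2816π.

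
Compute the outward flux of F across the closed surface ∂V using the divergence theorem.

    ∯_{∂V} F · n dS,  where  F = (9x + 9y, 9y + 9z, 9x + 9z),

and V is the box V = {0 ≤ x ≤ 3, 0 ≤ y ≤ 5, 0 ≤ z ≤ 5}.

By the divergence theorem,

    ∯_{∂V} F · n dS = ∭_V (∇ · F) dV.

Compute the divergence:
    ∇ · F = ∂F_x/∂x + ∂F_y/∂y + ∂F_z/∂z = 9 + 9 + 9 = 27.

V is a rectangular box, so dV = dx dy dz with 0 ≤ x ≤ 3, 0 ≤ y ≤ 5, 0 ≤ z ≤ 5.

Integrate (27) over V as an iterated integral:

    ∭_V (∇·F) dV = ∫_0^{3} ∫_0^{5} ∫_0^{5} (27) dz dy dx.

Inner (z from 0 to 5): 135.
Middle (y from 0 to 5): 675.
Outer (x from 0 to 3): 2025.

Therefore ∯_{∂V} F · n dS = 2025.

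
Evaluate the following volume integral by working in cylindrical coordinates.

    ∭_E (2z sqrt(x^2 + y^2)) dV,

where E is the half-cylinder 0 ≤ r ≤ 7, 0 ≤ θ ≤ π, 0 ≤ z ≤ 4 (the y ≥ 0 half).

In cylindrical coordinates, x = r cos(θ), y = r sin(θ), z = z, and dV = r dr dθ dz.

The integrand becomes 2r z, so

    ∭_E (2z sqrt(x^2 + y^2)) dV = ∫_{0}^{π} ∫_{0}^{7} ∫_{0}^{4} (2r z) · r dz dr dθ.

Inner (z): 16r^2.
Middle (r from 0 to 7): 5488/3.
Outer (θ): 5488π/3.

Therefore the triple integral equals 5488π/3.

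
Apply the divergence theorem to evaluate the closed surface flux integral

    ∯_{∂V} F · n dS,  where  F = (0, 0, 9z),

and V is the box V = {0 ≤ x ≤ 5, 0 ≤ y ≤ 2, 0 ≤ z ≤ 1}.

By the divergence theorem,

    ∯_{∂V} F · n dS = ∭_V (∇ · F) dV.

Compute the divergence:
    ∇ · F = ∂F_x/∂x + ∂F_y/∂y + ∂F_z/∂z = 0 + 0 + 9 = 9.

V is a rectangular box, so dV = dx dy dz with 0 ≤ x ≤ 5, 0 ≤ y ≤ 2, 0 ≤ z ≤ 1.

Integrate (9) over V as an iterated integral:

    ∭_V (∇·F) dV = ∫_0^{5} ∫_0^{2} ∫_0^{1} (9) dz dy dx.

Inner (z from 0 to 1): 9.
Middle (y from 0 to 2): 18.
Outer (x from 0 to 5): 90.

Therefore ∯_{∂V} F · n dS = 90.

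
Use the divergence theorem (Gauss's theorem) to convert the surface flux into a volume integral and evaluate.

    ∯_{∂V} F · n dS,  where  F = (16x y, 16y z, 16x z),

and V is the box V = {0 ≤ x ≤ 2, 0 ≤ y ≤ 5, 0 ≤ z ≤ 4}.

By the divergence theorem,

    ∯_{∂V} F · n dS = ∭_V (∇ · F) dV.

Compute the divergence:
    ∇ · F = ∂F_x/∂x + ∂F_y/∂y + ∂F_z/∂z = 16y + 16z + 16x = 16x + 16y + 16z.

V is a rectangular box, so dV = dx dy dz with 0 ≤ x ≤ 2, 0 ≤ y ≤ 5, 0 ≤ z ≤ 4.

Integrate (16x + 16y + 16z) over V as an iterated integral:

    ∭_V (∇·F) dV = ∫_0^{2} ∫_0^{5} ∫_0^{4} (16x + 16y + 16z) dz dy dx.

Inner (z from 0 to 4): 64x + 64y + 128.
Middle (y from 0 to 5): 320x + 1440.
Outer (x from 0 to 2): 3520.

Therefore ∯_{∂V} F · n dS = 3520.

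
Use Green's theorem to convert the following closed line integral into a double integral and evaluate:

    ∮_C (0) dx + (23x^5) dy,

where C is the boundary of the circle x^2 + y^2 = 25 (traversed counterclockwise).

Green's theorem converts the closed line integral into a double integral over the enclosed region D:

    ∮_C P dx + Q dy = ∬_D (∂Q/∂x - ∂P/∂y) dA.

Here P = 0, Q = 23x^5, so

    ∂Q/∂x = 115x^4,    ∂P/∂y = 0,
    ∂Q/∂x - ∂P/∂y = 115x^4.

D is the region x^2 + y^2 ≤ 25. Evaluating the double integral:

In polar coordinates (x = r cos θ, y = r sin θ, dA = r dr dθ) the integrand becomes 115r^4cos(θ)^4, so

    ∬_D (115x^4) dA = ∫_0^{2π} ∫_0^{5} (115r^4cos(θ)^4) · r dr dθ.

Inner (r from 0 to 5): 1796875cos(θ)^4/6.
Outer (θ from 0 to 2π): 1796875π/8.

Therefore ∮_C P dx + Q dy = 1796875π/8.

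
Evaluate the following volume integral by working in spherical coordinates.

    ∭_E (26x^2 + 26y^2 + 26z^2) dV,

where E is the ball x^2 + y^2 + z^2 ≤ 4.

In spherical coordinates, x = ρ sin(φ) cos(θ), y = ρ sin(φ) sin(θ), z = ρ cos(φ), and dV = ρ^2 sin(φ) dρ dφ dθ.

The integrand becomes 26ρ^2, so

    ∭_E (26x^2 + 26y^2 + 26z^2) dV = ∫_{0}^{2π} ∫_{0}^{π} ∫_{0}^{2} (26ρ^2) · ρ^2 sin(φ) dρ dφ dθ.

Inner (ρ): 832sin(φ)/5.
Middle (φ): 1664/5.
Outer (θ): 3328π/5.

Therefore the triple integral equals 3328π/5.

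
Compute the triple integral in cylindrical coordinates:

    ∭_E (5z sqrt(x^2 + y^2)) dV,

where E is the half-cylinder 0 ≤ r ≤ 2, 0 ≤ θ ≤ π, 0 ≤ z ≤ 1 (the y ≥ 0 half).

In cylindrical coordinates, x = r cos(θ), y = r sin(θ), z = z, and dV = r dr dθ dz.

The integrand becomes 5r z, so

    ∭_E (5z sqrt(x^2 + y^2)) dV = ∫_{0}^{π} ∫_{0}^{2} ∫_{0}^{1} (5r z) · r dz dr dθ.

Inner (z): 5r^2/2.
Middle (r from 0 to 2): 20/3.
Outer (θ): 20π/3.

Therefore the triple integral equals 20π/3.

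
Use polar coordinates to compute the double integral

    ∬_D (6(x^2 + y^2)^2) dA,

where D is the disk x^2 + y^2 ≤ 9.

The region D is 0 ≤ r ≤ 3, 0 ≤ θ ≤ 2π in polar coordinates, where x = r cos(θ), y = r sin(θ), and dA = r dr dθ.

Under the substitution, the integrand becomes 6r^4, so

    ∬_D (6(x^2 + y^2)^2) dA = ∫_{0}^{2π} ∫_{0}^{3} (6r^4) · r dr dθ.

Inner integral (in r): ∫_{0}^{3} (6r^4) · r dr = 729.

Outer integral (in θ): ∫_{0}^{2π} (729) dθ = 1458π.

Therefore ∬_D (6(x^2 + y^2)^2) dA = 1458π.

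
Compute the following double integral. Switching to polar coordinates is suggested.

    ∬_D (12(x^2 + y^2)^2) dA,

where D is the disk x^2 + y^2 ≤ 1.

The region D is 0 ≤ r ≤ 1, 0 ≤ θ ≤ 2π in polar coordinates, where x = r cos(θ), y = r sin(θ), and dA = r dr dθ.

Under the substitution, the integrand becomes 12r^4, so

    ∬_D (12(x^2 + y^2)^2) dA = ∫_{0}^{2π} ∫_{0}^{1} (12r^4) · r dr dθ.

Inner integral (in r): ∫_{0}^{1} (12r^4) · r dr = 2.

Outer integral (in θ): ∫_{0}^{2π} (2) dθ = 4π.

Therefore ∬_D (12(x^2 + y^2)^2) dA = 4π.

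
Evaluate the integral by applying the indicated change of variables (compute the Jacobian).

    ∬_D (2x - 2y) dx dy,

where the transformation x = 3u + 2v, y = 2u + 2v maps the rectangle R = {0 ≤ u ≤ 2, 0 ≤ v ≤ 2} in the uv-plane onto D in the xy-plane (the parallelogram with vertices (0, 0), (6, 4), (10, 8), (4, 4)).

Compute the Jacobian determinant of (x, y) with respect to (u, v):

    ∂(x,y)/∂(u,v) = | 3  2 | = (3)(2) - (2)(2) = 2.
                   | 2  2 |

Its absolute value is |J| = 2 (the area scaling factor).

Substituting x = 3u + 2v, y = 2u + 2v into the integrand,

    2x - 2y → 2u,

so the integral becomes

    ∬_R (2u) · |J| du dv = ∫_0^2 ∫_0^2 (4u) dv du.

Inner (v): 8u.
Outer (u): 16.

Therefore ∬_D (2x - 2y) dx dy = 16.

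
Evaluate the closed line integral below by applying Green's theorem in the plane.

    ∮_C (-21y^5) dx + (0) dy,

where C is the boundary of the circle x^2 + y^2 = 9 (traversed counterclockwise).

Green's theorem converts the closed line integral into a double integral over the enclosed region D:

    ∮_C P dx + Q dy = ∬_D (∂Q/∂x - ∂P/∂y) dA.

Here P = -21y^5, Q = 0, so

    ∂Q/∂x = 0,    ∂P/∂y = -105y^4,
    ∂Q/∂x - ∂P/∂y = 105y^4.

D is the region x^2 + y^2 ≤ 9. Evaluating the double integral:

In polar coordinates (x = r cos θ, y = r sin θ, dA = r dr dθ) the integrand becomes 105r^4sin(θ)^4, so

    ∬_D (105y^4) dA = ∫_0^{2π} ∫_0^{3} (105r^4sin(θ)^4) · r dr dθ.

Inner (r from 0 to 3): 25515sin(θ)^4/2.
Outer (θ from 0 to 2π): 76545π/8.

Therefore ∮_C P dx + Q dy = 76545π/8.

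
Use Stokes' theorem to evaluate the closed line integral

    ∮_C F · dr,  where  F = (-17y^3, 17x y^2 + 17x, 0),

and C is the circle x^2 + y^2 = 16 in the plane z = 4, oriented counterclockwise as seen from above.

Let S be the flat disk x^2 + y^2 ≤ 16 in the plane z = 4, with upward unit normal n̂ = ẑ. By Stokes' theorem,

    ∮_C F · dr = ∬_S (∇ × F) · n̂ dS = ∬_D (curl F)_z dA,

where D is the disk x^2 + y^2 ≤ 16.

Compute the curl of F = (-17y^3, 17x y^2 + 17x, 0):
    (∇ × F)_x = ∂F_z/∂y - ∂F_y/∂z = 0,
    (∇ × F)_y = ∂F_x/∂z - ∂F_z/∂x = 0,
    (∇ × F)_z = ∂F_y/∂x - ∂F_x/∂y = 68y^2 + 17.

On z = 4, (curl F)_z = 68y^2 + 17.

Convert to polar (x = r cos θ, y = r sin θ, dA = r dr dθ); the integrand becomes 68r^2sin(θ)^2 + 17, so

    ∬_D (curl F)_z dA = ∫_0^{2π} ∫_0^{4} (68r^2sin(θ)^2 + 17) · r dr dθ.

Inner (r from 0 to 4): 4352sin(θ)^2 + 136.
Outer (θ from 0 to 2π): 4624π.

Therefore ∮_C F · dr = 4624π.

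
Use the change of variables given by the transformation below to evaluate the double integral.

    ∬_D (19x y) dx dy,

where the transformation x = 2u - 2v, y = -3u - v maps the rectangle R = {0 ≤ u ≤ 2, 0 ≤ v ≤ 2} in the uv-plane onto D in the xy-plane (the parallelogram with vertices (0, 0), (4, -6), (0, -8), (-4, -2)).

Compute the Jacobian determinant of (x, y) with respect to (u, v):

    ∂(x,y)/∂(u,v) = | 2  -2 | = (2)(-1) - (-2)(-3) = -8.
                   | -3  -1 |

Its absolute value is |J| = 8 (the area scaling factor).

Substituting x = 2u - 2v, y = -3u - v into the integrand,

    19x y → -114u^2 + 76u v + 38v^2,

so the integral becomes

    ∬_R (-114u^2 + 76u v + 38v^2) · |J| du dv = ∫_0^2 ∫_0^2 (-912u^2 + 608u v + 304v^2) dv du.

Inner (v): -1824u^2 + 1216u + 2432/3.
Outer (u): -2432/3.

Therefore ∬_D (19x y) dx dy = -2432/3.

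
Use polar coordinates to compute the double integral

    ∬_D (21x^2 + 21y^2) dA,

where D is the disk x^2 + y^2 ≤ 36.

The region D is 0 ≤ r ≤ 6, 0 ≤ θ ≤ 2π in polar coordinates, where x = r cos(θ), y = r sin(θ), and dA = r dr dθ.

Under the substitution, the integrand becomes 21r^2, so

    ∬_D (21x^2 + 21y^2) dA = ∫_{0}^{2π} ∫_{0}^{6} (21r^2) · r dr dθ.

Inner integral (in r): ∫_{0}^{6} (21r^2) · r dr = 6804.

Outer integral (in θ): ∫_{0}^{2π} (6804) dθ = 13608π.

Therefore ∬_D (21x^2 + 21y^2) dA = 13608π.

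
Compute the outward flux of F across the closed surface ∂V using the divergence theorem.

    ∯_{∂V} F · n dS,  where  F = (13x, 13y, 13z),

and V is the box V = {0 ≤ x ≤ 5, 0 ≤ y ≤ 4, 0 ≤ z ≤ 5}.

By the divergence theorem,

    ∯_{∂V} F · n dS = ∭_V (∇ · F) dV.

Compute the divergence:
    ∇ · F = ∂F_x/∂x + ∂F_y/∂y + ∂F_z/∂z = 13 + 13 + 13 = 39.

V is a rectangular box, so dV = dx dy dz with 0 ≤ x ≤ 5, 0 ≤ y ≤ 4, 0 ≤ z ≤ 5.

Integrate (39) over V as an iterated integral:

    ∭_V (∇·F) dV = ∫_0^{5} ∫_0^{4} ∫_0^{5} (39) dz dy dx.

Inner (z from 0 to 5): 195.
Middle (y from 0 to 4): 780.
Outer (x from 0 to 5): 3900.

Therefore ∯_{∂V} F · n dS = 3900.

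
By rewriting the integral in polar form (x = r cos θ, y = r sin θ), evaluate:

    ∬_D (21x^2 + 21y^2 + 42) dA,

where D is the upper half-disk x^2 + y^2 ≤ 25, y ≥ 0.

The region D is 0 ≤ r ≤ 5, 0 ≤ θ ≤ π in polar coordinates, where x = r cos(θ), y = r sin(θ), and dA = r dr dθ.

Under the substitution, the integrand becomes 21r^2 + 42, so

    ∬_D (21x^2 + 21y^2 + 42) dA = ∫_{0}^{π} ∫_{0}^{5} (21r^2 + 42) · r dr dθ.

Inner integral (in r): ∫_{0}^{5} (21r^2 + 42) · r dr = 15225/4.

Outer integral (in θ): ∫_{0}^{π} (15225/4) dθ = 15225π/4.

Therefore ∬_D (21x^2 + 21y^2 + 42) dA = 15225π/4.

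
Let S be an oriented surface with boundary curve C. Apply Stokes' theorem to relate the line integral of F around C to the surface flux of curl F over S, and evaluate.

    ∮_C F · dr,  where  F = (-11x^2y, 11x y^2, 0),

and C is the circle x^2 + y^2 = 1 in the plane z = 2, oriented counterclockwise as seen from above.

Let S be the flat disk x^2 + y^2 ≤ 1 in the plane z = 2, with upward unit normal n̂ = ẑ. By Stokes' theorem,

    ∮_C F · dr = ∬_S (∇ × F) · n̂ dS = ∬_D (curl F)_z dA,

where D is the disk x^2 + y^2 ≤ 1.

Compute the curl of F = (-11x^2y, 11x y^2, 0):
    (∇ × F)_x = ∂F_z/∂y - ∂F_y/∂z = 0,
    (∇ × F)_y = ∂F_x/∂z - ∂F_z/∂x = 0,
    (∇ × F)_z = ∂F_y/∂x - ∂F_x/∂y = 11x^2 + 11y^2.

On z = 2, (curl F)_z = 11x^2 + 11y^2.

Convert to polar (x = r cos θ, y = r sin θ, dA = r dr dθ); the integrand becomes 11r^2, so

    ∬_D (curl F)_z dA = ∫_0^{2π} ∫_0^{1} (11r^2) · r dr dθ.

Inner (r from 0 to 1): 11/4.
Outer (θ from 0 to 2π): 11π/2.

Therefore ∮_C F · dr = 11π/2.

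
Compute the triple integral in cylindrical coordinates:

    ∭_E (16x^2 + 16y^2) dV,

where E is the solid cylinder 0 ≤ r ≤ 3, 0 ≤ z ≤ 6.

In cylindrical coordinates, x = r cos(θ), y = r sin(θ), z = z, and dV = r dr dθ dz.

The integrand becomes 16r^2, so

    ∭_E (16x^2 + 16y^2) dV = ∫_{0}^{2π} ∫_{0}^{3} ∫_{0}^{6} (16r^2) · r dz dr dθ.

Inner (z): 96r^3.
Middle (r from 0 to 3): 1944.
Outer (θ): 3888π.

Therefore the triple integral equals 3888π.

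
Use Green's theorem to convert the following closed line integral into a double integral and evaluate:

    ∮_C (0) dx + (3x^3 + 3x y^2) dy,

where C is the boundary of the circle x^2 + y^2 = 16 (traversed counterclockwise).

Green's theorem converts the closed line integral into a double integral over the enclosed region D:

    ∮_C P dx + Q dy = ∬_D (∂Q/∂x - ∂P/∂y) dA.

Here P = 0, Q = 3x^3 + 3x y^2, so

    ∂Q/∂x = 9x^2 + 3y^2,    ∂P/∂y = 0,
    ∂Q/∂x - ∂P/∂y = 9x^2 + 3y^2.

D is the region x^2 + y^2 ≤ 16. Evaluating the double integral:

In polar coordinates (x = r cos θ, y = r sin θ, dA = r dr dθ) the integrand becomes 3r^2(cos(2θ) + 2), so

    ∬_D (9x^2 + 3y^2) dA = ∫_0^{2π} ∫_0^{4} (3r^2(cos(2θ) + 2)) · r dr dθ.

Inner (r from 0 to 4): 192cos(2θ) + 384.
Outer (θ from 0 to 2π): 768π.

Therefore ∮_C P dx + Q dy = 768π.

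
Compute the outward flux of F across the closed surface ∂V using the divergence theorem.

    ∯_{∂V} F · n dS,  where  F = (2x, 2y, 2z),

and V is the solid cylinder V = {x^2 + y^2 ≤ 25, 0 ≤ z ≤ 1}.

By the divergence theorem,

    ∯_{∂V} F · n dS = ∭_V (∇ · F) dV.

Compute the divergence:
    ∇ · F = ∂F_x/∂x + ∂F_y/∂y + ∂F_z/∂z = 2 + 2 + 2 = 6.

In cylindrical coordinates, x = r cos(θ), y = r sin(θ), z = z, dV = r dr dθ dz, with 0 ≤ r ≤ 5, 0 ≤ θ ≤ 2π, 0 ≤ z ≤ 1.

The integrand, after substitution and multiplying by the volume element, becomes (6) · r, so

    ∭_V (∇·F) dV = ∫_0^{2π} ∫_0^{5} ∫_0^{1} (6) · r dz dr dθ.

Inner (z from 0 to 1): 6r.
Middle (r from 0 to 5): 75.
Outer (θ from 0 to 2π): 150π.

Therefore ∯_{∂V} F · n dS = 150π.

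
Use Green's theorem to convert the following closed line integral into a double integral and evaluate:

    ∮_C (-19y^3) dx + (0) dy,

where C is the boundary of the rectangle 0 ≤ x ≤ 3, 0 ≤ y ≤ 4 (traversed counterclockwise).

Green's theorem converts the closed line integral into a double integral over the enclosed region D:

    ∮_C P dx + Q dy = ∬_D (∂Q/∂x - ∂P/∂y) dA.

Here P = -19y^3, Q = 0, so

    ∂Q/∂x = 0,    ∂P/∂y = -57y^2,
    ∂Q/∂x - ∂P/∂y = 57y^2.

D is the region 0 ≤ x ≤ 3, 0 ≤ y ≤ 4. Evaluating the double integral:

    ∬_D (57y^2) dA = ∫_0^{3} ∫_0^{4} (57y^2) dy dx.

Inner (y from 0 to 4): 1216.
Outer (x from 0 to 3): 3648.

Therefore ∮_C P dx + Q dy = 3648.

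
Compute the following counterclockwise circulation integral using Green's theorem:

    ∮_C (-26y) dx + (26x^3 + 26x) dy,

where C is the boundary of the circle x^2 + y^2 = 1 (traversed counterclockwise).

Green's theorem converts the closed line integral into a double integral over the enclosed region D:

    ∮_C P dx + Q dy = ∬_D (∂Q/∂x - ∂P/∂y) dA.

Here P = -26y, Q = 26x^3 + 26x, so

    ∂Q/∂x = 78x^2 + 26,    ∂P/∂y = -26,
    ∂Q/∂x - ∂P/∂y = 78x^2 + 52.

D is the region x^2 + y^2 ≤ 1. Evaluating the double integral:

In polar coordinates (x = r cos θ, y = r sin θ, dA = r dr dθ) the integrand becomes 78r^2cos(θ)^2 + 52, so

    ∬_D (78x^2 + 52) dA = ∫_0^{2π} ∫_0^{1} (78r^2cos(θ)^2 + 52) · r dr dθ.

Inner (r from 0 to 1): 39cos(θ)^2/2 + 26.
Outer (θ from 0 to 2π): 143π/2.

Therefore ∮_C P dx + Q dy = 143π/2.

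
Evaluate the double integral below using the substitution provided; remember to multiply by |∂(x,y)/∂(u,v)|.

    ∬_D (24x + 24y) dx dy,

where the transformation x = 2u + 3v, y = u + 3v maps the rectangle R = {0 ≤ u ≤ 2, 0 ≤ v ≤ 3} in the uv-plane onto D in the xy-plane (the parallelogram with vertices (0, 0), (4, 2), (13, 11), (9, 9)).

Compute the Jacobian determinant of (x, y) with respect to (u, v):

    ∂(x,y)/∂(u,v) = | 2  3 | = (2)(3) - (3)(1) = 3.
                   | 1  3 |

Its absolute value is |J| = 3 (the area scaling factor).

Substituting x = 2u + 3v, y = u + 3v into the integrand,

    24x + 24y → 72u + 144v,

so the integral becomes

    ∬_R (72u + 144v) · |J| du dv = ∫_0^2 ∫_0^3 (216u + 432v) dv du.

Inner (v): 648u + 1944.
Outer (u): 5184.

Therefore ∬_D (24x + 24y) dx dy = 5184.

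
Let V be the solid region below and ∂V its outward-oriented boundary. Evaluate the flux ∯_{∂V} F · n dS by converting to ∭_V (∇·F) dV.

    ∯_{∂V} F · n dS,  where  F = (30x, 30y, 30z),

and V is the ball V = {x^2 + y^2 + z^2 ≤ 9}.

By the divergence theorem,

    ∯_{∂V} F · n dS = ∭_V (∇ · F) dV.

Compute the divergence:
    ∇ · F = ∂F_x/∂x + ∂F_y/∂y + ∂F_z/∂z = 30 + 30 + 30 = 90.

In spherical coordinates, x = ρ sin(φ) cos(θ), y = ρ sin(φ) sin(θ), z = ρ cos(φ), dV = ρ^2 sin(φ) dρ dφ dθ, with 0 ≤ ρ ≤ 3, 0 ≤ φ ≤ π, 0 ≤ θ ≤ 2π.

The integrand, after substitution and multiplying by the volume element, becomes (90) · ρ^2 sin(φ), so

    ∭_V (∇·F) dV = ∫_0^{2π} ∫_0^{π} ∫_0^{3} (90) · ρ^2 sin(φ) dρ dφ dθ.

Inner (ρ from 0 to 3): 810sin(φ).
Middle (φ from 0 to π): 1620.
Outer (θ from 0 to 2π): 3240π.

Therefore ∯_{∂V} F · n dS = 3240π.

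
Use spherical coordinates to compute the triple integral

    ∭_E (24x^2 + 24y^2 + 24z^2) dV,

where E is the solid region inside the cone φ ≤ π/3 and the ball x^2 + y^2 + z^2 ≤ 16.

In spherical coordinates, x = ρ sin(φ) cos(θ), y = ρ sin(φ) sin(θ), z = ρ cos(φ), and dV = ρ^2 sin(φ) dρ dφ dθ.

The integrand becomes 24ρ^2, so

    ∭_E (24x^2 + 24y^2 + 24z^2) dV = ∫_{0}^{2π} ∫_{0}^{π/3} ∫_{0}^{4} (24ρ^2) · ρ^2 sin(φ) dρ dφ dθ.

Inner (ρ): 24576sin(φ)/5.
Middle (φ): 12288/5.
Outer (θ): 24576π/5.

Therefore the triple integral equals 24576π/5.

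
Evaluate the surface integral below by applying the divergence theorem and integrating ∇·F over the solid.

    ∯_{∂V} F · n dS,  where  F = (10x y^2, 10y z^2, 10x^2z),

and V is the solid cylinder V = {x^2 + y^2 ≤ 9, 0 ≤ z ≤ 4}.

By the divergence theorem,

    ∯_{∂V} F · n dS = ∭_V (∇ · F) dV.

Compute the divergence:
    ∇ · F = ∂F_x/∂x + ∂F_y/∂y + ∂F_z/∂z = 10y^2 + 10z^2 + 10x^2 = 10x^2 + 10y^2 + 10z^2.

In cylindrical coordinates, x = r cos(θ), y = r sin(θ), z = z, dV = r dr dθ dz, with 0 ≤ r ≤ 3, 0 ≤ θ ≤ 2π, 0 ≤ z ≤ 4.

The integrand, after substitution and multiplying by the volume element, becomes (10r^2 + 10z^2) · r, so

    ∭_V (∇·F) dV = ∫_0^{2π} ∫_0^{3} ∫_0^{4} (10r^2 + 10z^2) · r dz dr dθ.

Inner (z from 0 to 4): 40r (r^2 + 16/3).
Middle (r from 0 to 3): 1770.
Outer (θ from 0 to 2π): 3540π.

Therefore ∯_{∂V} F · n dS = 3540π.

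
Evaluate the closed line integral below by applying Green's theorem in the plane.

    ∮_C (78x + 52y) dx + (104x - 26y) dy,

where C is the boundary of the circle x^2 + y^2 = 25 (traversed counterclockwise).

Green's theorem converts the closed line integral into a double integral over the enclosed region D:

    ∮_C P dx + Q dy = ∬_D (∂Q/∂x - ∂P/∂y) dA.

Here P = 78x + 52y, Q = 104x - 26y, so

    ∂Q/∂x = 104,    ∂P/∂y = 52,
    ∂Q/∂x - ∂P/∂y = 52.

D is the region x^2 + y^2 ≤ 25. Evaluating the double integral:

In polar coordinates (x = r cos θ, y = r sin θ, dA = r dr dθ) the integrand becomes 52, so

    ∬_D (52) dA = ∫_0^{2π} ∫_0^{5} (52) · r dr dθ.

Inner (r from 0 to 5): 650.
Outer (θ from 0 to 2π): 1300π.

Therefore ∮_C P dx + Q dy = 1300π.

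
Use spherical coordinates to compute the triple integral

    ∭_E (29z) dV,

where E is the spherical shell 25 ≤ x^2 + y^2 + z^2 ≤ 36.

In spherical coordinates, x = ρ sin(φ) cos(θ), y = ρ sin(φ) sin(θ), z = ρ cos(φ), and dV = ρ^2 sin(φ) dρ dφ dθ.

The integrand becomes 29ρ cos(φ), so

    ∭_E (29z) dV = ∫_{0}^{2π} ∫_{0}^{π} ∫_{5}^{6} (29ρ cos(φ)) · ρ^2 sin(φ) dρ dφ dθ.

Inner (ρ): 19459sin(2φ)/8.
Middle (φ): 0.
Outer (θ): 0.

Therefore the triple integral equals 0.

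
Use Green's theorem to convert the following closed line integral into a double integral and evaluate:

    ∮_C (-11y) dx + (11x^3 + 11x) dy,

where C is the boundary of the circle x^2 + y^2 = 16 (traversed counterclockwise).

Green's theorem converts the closed line integral into a double integral over the enclosed region D:

    ∮_C P dx + Q dy = ∬_D (∂Q/∂x - ∂P/∂y) dA.

Here P = -11y, Q = 11x^3 + 11x, so

    ∂Q/∂x = 33x^2 + 11,    ∂P/∂y = -11,
    ∂Q/∂x - ∂P/∂y = 33x^2 + 22.

D is the region x^2 + y^2 ≤ 16. Evaluating the double integral:

In polar coordinates (x = r cos θ, y = r sin θ, dA = r dr dθ) the integrand becomes 33r^2cos(θ)^2 + 22, so

    ∬_D (33x^2 + 22) dA = ∫_0^{2π} ∫_0^{4} (33r^2cos(θ)^2 + 22) · r dr dθ.

Inner (r from 0 to 4): 2112cos(θ)^2 + 176.
Outer (θ from 0 to 2π): 2464π.

Therefore ∮_C P dx + Q dy = 2464π.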